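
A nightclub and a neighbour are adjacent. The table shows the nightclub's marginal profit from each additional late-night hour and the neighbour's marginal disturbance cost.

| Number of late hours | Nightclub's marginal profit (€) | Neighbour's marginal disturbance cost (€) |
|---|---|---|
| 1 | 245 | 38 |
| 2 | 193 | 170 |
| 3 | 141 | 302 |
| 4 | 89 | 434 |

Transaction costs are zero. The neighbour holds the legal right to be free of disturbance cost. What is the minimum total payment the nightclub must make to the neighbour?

Efficient level: marginal profit ≥ marginal disturbance cost through level 2, so k* = 2.
With the neighbour holding the right, the nightclub must at least compensate total damage at k*: 38 + 170 = 208.

€208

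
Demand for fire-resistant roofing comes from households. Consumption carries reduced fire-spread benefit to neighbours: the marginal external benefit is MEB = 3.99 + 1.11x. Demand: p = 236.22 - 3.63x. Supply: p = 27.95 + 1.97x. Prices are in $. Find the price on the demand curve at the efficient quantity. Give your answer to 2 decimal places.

Social marginal benefit = demand + MEB = 240.21 - 2.52x.
Set SMB = MC: 240.21 - 2.52x = 27.95 + 1.97x → x* = 47.2739.
Consumer price on the demand curve at x*: 236.22 − 3.63×47.2739 = 64.6157.

P = $64.62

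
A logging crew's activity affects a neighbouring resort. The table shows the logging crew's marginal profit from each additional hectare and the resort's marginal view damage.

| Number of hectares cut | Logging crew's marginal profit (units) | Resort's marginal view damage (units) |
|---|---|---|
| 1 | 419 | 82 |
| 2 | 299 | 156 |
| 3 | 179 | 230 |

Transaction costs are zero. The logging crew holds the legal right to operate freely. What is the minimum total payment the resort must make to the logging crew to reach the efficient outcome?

Left alone the logging crew would choose level 3 (marginal profit stays positive).
Efficient level: k* = 2 (marginal profit ≥ marginal view damage through 2).
The resort must at least cover the logging crew's forgone profit from cutting 3→2: 179 = 179.

179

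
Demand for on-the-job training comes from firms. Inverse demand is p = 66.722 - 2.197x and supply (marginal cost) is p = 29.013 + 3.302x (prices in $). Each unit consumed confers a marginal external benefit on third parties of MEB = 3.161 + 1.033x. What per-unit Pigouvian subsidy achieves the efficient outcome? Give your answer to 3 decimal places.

subsidy = $12.614 per unit

Social marginal benefit = demand + MEB = 69.883 - 1.164x.
Set SMB = MC: 69.883 - 1.164x = 29.013 + 3.302x → x* = 9.1514.
The Pigouvian subsidy equals MEB at x*: 3.161 + 1.033×9.1514 = 12.6144.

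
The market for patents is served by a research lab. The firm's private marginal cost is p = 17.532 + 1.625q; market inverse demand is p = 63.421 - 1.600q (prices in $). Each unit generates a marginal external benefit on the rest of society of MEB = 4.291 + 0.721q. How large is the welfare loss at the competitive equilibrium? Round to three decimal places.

DWL = $42.274

Market equilibrium (private): 17.532 + 1.625q = 63.421 - 1.600q → q_m = 14.2291.
Social marginal cost = private MC − MEB = 13.241 + 0.904q.
Set SMC = demand: 13.241 + 0.904q = 63.421 - 1.600q → q* = 20.0399.
The loss is the area between SMC and demand from q* to q_m; with linear curves that's a triangle of height MEB(q_m).
DWL = ½ × 5.8108 × 14.5502 = 42.2742.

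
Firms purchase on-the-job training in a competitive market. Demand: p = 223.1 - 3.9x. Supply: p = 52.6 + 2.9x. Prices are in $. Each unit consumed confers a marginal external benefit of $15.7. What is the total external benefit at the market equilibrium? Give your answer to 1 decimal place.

Market equilibrium (private): 52.6 + 2.9x = 223.1 - 3.9x → x_m = 25.0735.
Total external benefit = MEB × x_m = 15.7 × 25.0735 = 393.6540.

$393.7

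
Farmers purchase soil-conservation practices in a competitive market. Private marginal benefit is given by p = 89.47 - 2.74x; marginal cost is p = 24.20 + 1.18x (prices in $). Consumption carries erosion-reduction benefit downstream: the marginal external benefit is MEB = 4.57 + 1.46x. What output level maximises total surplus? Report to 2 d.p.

x* = 28.39

Social marginal benefit = demand + MEB = 94.04 - 1.28x.
Set SMB = MC: 94.04 - 1.28x = 24.20 + 1.18x → x* = 28.3902.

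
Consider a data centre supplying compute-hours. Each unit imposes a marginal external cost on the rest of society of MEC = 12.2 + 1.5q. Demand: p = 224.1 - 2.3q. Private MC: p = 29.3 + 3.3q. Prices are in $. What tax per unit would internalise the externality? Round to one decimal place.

Social marginal cost = private MC + MEC = 41.5 + 4.8q.
Set SMC = demand: 41.5 + 4.8q = 224.1 - 2.3q → q* = 25.7183.
The Pigouvian tax equals MEC at q*: 12.2 + 1.5×25.7183 = 50.7775.

tax = $50.8 per unit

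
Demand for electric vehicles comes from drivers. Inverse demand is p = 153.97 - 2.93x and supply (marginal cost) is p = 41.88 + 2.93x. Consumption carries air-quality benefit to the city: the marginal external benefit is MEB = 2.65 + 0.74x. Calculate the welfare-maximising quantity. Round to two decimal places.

Social marginal benefit = demand + MEB = 156.62 - 2.19x.
Set SMB = MC: 156.62 - 2.19x = 41.88 + 2.93x → x* = 22.4102.

x* = 22.41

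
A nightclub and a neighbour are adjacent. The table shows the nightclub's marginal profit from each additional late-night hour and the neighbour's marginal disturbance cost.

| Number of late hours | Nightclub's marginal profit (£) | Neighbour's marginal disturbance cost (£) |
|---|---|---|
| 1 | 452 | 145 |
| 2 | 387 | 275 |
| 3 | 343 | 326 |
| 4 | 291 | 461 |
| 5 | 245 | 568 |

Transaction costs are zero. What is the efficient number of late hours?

Bargaining reaches the level where marginal profit last exceeds marginal disturbance cost.
That holds through level 3 (343 ≥ 326) but not at 4 (291 < 461).

3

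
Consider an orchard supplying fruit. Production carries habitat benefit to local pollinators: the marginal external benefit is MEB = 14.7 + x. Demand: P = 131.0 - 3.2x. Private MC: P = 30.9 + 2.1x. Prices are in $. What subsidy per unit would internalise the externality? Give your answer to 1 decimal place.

Social marginal cost = private MC − MEB = 16.2 + 1.1x.
Set SMC = demand: 16.2 + 1.1x = 131.0 - 3.2x → x* = 26.6977.
The Pigouvian subsidy equals MEB at x*: 14.7 + 1.0×26.6977 = 41.3977.

subsidy = $41.4 per unit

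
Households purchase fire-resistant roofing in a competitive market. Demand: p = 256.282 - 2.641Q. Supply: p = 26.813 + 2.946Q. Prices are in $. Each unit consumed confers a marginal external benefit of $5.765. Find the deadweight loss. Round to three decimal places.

DWL = $2.974

Market equilibrium (private): 26.813 + 2.946Q = 256.282 - 2.641Q → Q_m = 41.0720.
Social marginal benefit = demand + MEB = 262.047 - 2.641Q.
Set SMB = MC: 262.047 - 2.641Q = 26.813 + 2.946Q → Q* = 42.1038.
The loss is the area between SMB and MC from Q* to Q_m; with linear curves that's a triangle of height MEB(Q_m).
DWL = ½ × 1.0318 × 5.7650 = 2.9742.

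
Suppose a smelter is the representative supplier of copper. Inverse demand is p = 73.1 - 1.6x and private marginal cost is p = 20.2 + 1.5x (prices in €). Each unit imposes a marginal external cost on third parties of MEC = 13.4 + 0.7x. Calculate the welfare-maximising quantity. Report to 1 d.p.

Social marginal cost = private MC + MEC = 33.6 + 2.2x.
Set SMC = demand: 33.6 + 2.2x = 73.1 - 1.6x → x* = 10.3947.

x* = 10.4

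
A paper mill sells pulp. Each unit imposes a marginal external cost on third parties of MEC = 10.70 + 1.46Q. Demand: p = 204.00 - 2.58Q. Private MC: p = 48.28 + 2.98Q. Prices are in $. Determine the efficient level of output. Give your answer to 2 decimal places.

Q* = 20.66

Social marginal cost = private MC + MEC = 58.98 + 4.44Q.
Set SMC = demand: 58.98 + 4.44Q = 204.00 - 2.58Q → Q* = 20.6581.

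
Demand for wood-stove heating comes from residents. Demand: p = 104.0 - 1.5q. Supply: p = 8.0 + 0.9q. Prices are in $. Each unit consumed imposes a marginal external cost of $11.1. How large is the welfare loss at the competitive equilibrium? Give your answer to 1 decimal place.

DWL = $25.7

Market equilibrium (private): 8.0 + 0.9q = 104.0 - 1.5q → q_m = 40.0000.
Social marginal benefit = demand − MEC = 92.9 - 1.5q.
Set SMB = MC: 92.9 - 1.5q = 8.0 + 0.9q → q* = 35.3750.
The loss is the area between SMB and MC from q* to q_m; with linear curves that's a triangle of height MEC(q_m).
DWL = ½ × 4.6250 × 11.1000 = 25.6688.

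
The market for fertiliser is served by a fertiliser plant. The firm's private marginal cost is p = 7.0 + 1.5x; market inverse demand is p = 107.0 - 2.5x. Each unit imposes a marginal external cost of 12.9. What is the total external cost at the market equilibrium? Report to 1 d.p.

322.5

Market equilibrium (private): 7.0 + 1.5x = 107.0 - 2.5x → x_m = 25.0000.
Total external cost = MEC × x_m = 12.9 × 25.0000 = 322.5000.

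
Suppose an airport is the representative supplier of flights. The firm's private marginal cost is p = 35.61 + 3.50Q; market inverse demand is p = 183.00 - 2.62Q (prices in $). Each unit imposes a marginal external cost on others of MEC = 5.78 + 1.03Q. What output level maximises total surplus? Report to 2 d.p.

Social marginal cost = private MC + MEC = 41.39 + 4.53Q.
Set SMC = demand: 41.39 + 4.53Q = 183.00 - 2.62Q → Q* = 19.8056.

Q* = 19.81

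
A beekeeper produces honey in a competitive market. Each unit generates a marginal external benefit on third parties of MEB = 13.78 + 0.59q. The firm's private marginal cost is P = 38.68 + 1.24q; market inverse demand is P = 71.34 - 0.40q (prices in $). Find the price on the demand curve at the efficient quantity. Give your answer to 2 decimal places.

P = $53.65

Social marginal cost = private MC − MEB = 24.90 + 0.65q.
Set SMC = demand: 24.90 + 0.65q = 71.34 - 0.40q → q* = 44.2286.
Consumer price on the demand curve at q*: 71.34 − 0.40×44.2286 = 53.6486.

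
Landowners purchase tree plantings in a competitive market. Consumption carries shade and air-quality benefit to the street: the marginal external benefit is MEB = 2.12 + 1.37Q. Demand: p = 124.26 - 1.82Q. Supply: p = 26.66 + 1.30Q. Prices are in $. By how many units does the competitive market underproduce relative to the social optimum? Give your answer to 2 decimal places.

25.70 units

Market equilibrium (private): 26.66 + 1.30Q = 124.26 - 1.82Q → Q_m = 31.2821.
Social marginal benefit = demand + MEB = 126.38 - 0.45Q.
Set SMB = MC: 126.38 - 0.45Q = 26.66 + 1.30Q → Q* = 56.9829.
Gap = |31.2821 − 56.9829| = 25.7008.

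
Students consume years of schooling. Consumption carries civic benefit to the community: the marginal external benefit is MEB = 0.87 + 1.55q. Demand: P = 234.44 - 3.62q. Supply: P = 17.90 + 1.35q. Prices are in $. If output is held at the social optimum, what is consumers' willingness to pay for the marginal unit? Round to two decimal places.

Social marginal benefit = demand + MEB = 235.31 - 2.07q.
Set SMB = MC: 235.31 - 2.07q = 17.90 + 1.35q → q* = 63.5702.
Consumer price on the demand curve at q*: 234.44 − 3.62×63.5702 = 4.3159.

P = $4.32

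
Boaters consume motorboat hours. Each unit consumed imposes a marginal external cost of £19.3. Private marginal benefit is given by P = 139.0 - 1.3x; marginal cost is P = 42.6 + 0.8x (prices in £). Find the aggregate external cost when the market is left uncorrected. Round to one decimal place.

£886.0

Market equilibrium (private): 42.6 + 0.8x = 139.0 - 1.3x → x_m = 45.9048.
Total external cost = MEC × x_m = 19.3 × 45.9048 = 885.9626.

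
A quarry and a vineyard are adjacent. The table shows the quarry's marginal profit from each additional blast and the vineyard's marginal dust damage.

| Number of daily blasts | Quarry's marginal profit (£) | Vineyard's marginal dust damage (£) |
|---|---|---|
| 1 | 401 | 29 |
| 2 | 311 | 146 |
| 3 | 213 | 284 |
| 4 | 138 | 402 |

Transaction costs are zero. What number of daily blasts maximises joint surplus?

2

Bargaining reaches the level where marginal profit last exceeds marginal dust damage.
That holds through level 2 (311 ≥ 146) but not at 3 (213 < 284).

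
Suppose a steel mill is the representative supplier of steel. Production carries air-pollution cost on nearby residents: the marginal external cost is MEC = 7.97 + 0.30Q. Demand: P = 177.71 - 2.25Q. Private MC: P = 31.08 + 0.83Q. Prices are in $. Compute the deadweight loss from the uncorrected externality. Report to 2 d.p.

DWL = $73.25

Market equilibrium (private): 31.08 + 0.83Q = 177.71 - 2.25Q → Q_m = 47.6071.
Social marginal cost = private MC + MEC = 39.05 + 1.13Q.
Set SMC = demand: 39.05 + 1.13Q = 177.71 - 2.25Q → Q* = 41.0237.
Between Q* and Q_m the wedge SMC − demand runs linearly from 0 to MEC(Q_m), so the loss is a triangle.
DWL = ½ × 6.5834 × 22.2521 = 73.2472.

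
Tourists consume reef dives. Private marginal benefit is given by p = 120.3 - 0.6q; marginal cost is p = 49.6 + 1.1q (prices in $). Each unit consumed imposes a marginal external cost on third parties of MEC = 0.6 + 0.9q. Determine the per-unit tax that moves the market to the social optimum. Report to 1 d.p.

tax = $24.9 per unit

Social marginal benefit = demand − MEC = 119.7 - 1.5q.
Set SMB = MC: 119.7 - 1.5q = 49.6 + 1.1q → q* = 26.9615.
The Pigouvian tax equals MEC at q*: 0.6 + 0.9×26.9615 = 24.8654.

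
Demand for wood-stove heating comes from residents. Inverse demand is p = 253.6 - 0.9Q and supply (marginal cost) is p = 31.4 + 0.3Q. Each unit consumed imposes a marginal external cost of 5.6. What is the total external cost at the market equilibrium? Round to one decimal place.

Market equilibrium (private): 31.4 + 0.3Q = 253.6 - 0.9Q → Q_m = 185.1667.
Total external cost = MEC × Q_m = 5.6 × 185.1667 = 1036.9335.

1036.9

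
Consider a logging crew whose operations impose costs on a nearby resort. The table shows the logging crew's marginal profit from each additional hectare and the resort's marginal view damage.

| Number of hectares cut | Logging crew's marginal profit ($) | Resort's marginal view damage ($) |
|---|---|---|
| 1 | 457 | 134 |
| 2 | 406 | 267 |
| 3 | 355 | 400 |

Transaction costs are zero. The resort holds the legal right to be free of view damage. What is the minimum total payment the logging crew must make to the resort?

$401

Efficient level: marginal profit ≥ marginal view damage through level 2, so k* = 2.
With the resort holding the right, the logging crew must at least compensate total damage at k*: 134 + 267 = 401.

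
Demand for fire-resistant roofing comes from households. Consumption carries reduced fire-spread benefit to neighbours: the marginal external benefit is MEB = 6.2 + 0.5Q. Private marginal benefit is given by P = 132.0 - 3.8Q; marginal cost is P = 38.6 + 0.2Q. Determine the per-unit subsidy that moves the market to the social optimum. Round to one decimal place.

subsidy = 20.4 per unit

Social marginal benefit = demand + MEB = 138.2 - 3.3Q.
Set SMB = MC: 138.2 - 3.3Q = 38.6 + 0.2Q → Q* = 28.4571.
The Pigouvian subsidy equals MEB at Q*: 6.2 + 0.5×28.4571 = 20.4286.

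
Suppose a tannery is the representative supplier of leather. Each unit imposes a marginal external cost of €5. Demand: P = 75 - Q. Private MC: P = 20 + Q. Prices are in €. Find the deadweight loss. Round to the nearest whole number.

Market equilibrium (private): 20 + Q = 75 - Q → Q_m = 27.5000.
Social marginal cost = private MC + MEC = 25 + Q.
Set SMC = demand: 25 + Q = 75 - Q → Q* = 25.0000.
The welfare-loss triangle has base |Q_m − Q*| and height MEC(Q_m) (the vertical gap between SMC and demand is zero at Q* and MEC at Q_m).
DWL = ½ × 2.5000 × 5.0000 = 6.2500.

DWL = €6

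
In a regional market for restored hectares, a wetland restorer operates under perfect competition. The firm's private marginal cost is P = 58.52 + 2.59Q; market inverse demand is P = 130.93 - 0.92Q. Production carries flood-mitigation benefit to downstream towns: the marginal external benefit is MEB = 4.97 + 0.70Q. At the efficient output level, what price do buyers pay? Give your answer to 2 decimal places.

Social marginal cost = private MC − MEB = 53.55 + 1.89Q.
Set SMC = demand: 53.55 + 1.89Q = 130.93 - 0.92Q → Q* = 27.5374.
Consumer price on the demand curve at Q*: 130.93 − 0.92×27.5374 = 105.5956.

P = 105.60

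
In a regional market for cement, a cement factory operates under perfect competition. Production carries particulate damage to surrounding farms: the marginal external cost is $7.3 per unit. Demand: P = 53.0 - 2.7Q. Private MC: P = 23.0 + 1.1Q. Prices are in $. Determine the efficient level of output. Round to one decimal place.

Social marginal cost = private MC + MEC = 30.3 + 1.1Q.
Set SMC = demand: 30.3 + 1.1Q = 53.0 - 2.7Q → Q* = 5.9737.

Q* = 6.0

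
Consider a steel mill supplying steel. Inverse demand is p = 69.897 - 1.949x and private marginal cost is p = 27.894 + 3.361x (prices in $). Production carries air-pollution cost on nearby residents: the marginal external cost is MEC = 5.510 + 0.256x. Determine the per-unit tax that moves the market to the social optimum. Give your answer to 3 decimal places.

Social marginal cost = private MC + MEC = 33.404 + 3.617x.
Set SMC = demand: 33.404 + 3.617x = 69.897 - 1.949x → x* = 6.5564.
The Pigouvian tax equals MEC at x*: 5.510 + 0.256×6.5564 = 7.1884.

tax = $7.188 per unit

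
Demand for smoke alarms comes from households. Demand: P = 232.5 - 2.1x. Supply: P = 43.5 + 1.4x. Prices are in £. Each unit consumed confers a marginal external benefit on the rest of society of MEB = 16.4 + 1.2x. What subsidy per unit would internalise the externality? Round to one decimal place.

Social marginal benefit = demand + MEB = 248.9 - 0.9x.
Set SMB = MC: 248.9 - 0.9x = 43.5 + 1.4x → x* = 89.3043.
The Pigouvian subsidy equals MEB at x*: 16.4 + 1.2×89.3043 = 123.5652.

subsidy = £123.6 per unit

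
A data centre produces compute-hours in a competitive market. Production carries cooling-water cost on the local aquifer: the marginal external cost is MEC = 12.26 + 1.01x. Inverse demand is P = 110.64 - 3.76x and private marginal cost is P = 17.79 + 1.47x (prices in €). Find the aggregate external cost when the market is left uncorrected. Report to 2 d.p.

Market equilibrium (private): 17.79 + 1.47x = 110.64 - 3.76x → x_m = 17.7533.
Total external cost = ∫₀^{x_m} (12.26 + 1.01x) dx = 12.26×17.7533 + ½×1.01×17.7533² = 376.8212.

€376.82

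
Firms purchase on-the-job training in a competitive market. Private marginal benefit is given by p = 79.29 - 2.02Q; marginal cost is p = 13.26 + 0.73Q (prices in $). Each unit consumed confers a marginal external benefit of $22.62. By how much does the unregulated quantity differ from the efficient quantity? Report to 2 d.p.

8.23 units

Market equilibrium (private): 13.26 + 0.73Q = 79.29 - 2.02Q → Q_m = 24.0109.
Social marginal benefit = demand + MEB = 101.91 - 2.02Q.
Set SMB = MC: 101.91 - 2.02Q = 13.26 + 0.73Q → Q* = 32.2364.
Gap = |24.0109 − 32.2364| = 8.2255.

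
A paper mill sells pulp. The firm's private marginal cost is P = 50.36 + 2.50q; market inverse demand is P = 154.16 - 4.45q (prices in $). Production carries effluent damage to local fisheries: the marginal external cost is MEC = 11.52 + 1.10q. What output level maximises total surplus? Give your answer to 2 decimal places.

q* = 11.46

Social marginal cost = private MC + MEC = 61.88 + 3.60q.
Set SMC = demand: 61.88 + 3.60q = 154.16 - 4.45q → q* = 11.4634.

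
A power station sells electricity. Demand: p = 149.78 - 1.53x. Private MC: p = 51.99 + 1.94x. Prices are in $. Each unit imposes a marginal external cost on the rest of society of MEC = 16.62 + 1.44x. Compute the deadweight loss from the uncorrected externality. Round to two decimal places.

DWL = $333.20

Market equilibrium (private): 51.99 + 1.94x = 149.78 - 1.53x → x_m = 28.1816.
Social marginal cost = private MC + MEC = 68.61 + 3.38x.
Set SMC = demand: 68.61 + 3.38x = 149.78 - 1.53x → x* = 16.5316.
The welfare-loss triangle has base |x_m − x*| and height MEC(x_m) (the vertical gap between SMC and demand is zero at x* and MEC at x_m).
DWL = ½ × 11.6500 × 57.2014 = 333.1982.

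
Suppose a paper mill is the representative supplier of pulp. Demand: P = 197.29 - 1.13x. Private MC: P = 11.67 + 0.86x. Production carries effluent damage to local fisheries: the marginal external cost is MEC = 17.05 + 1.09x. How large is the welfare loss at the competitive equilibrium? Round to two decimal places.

Market equilibrium (private): 11.67 + 0.86x = 197.29 - 1.13x → x_m = 93.2764.
Social marginal cost = private MC + MEC = 28.72 + 1.95x.
Set SMC = demand: 28.72 + 1.95x = 197.29 - 1.13x → x* = 54.7305.
Between x* and x_m the wedge SMC − demand runs linearly from 0 to MEC(x_m), so the loss is a triangle.
DWL = ½ × 38.5459 × 118.7213 = 2288.1097.

DWL = 2288.11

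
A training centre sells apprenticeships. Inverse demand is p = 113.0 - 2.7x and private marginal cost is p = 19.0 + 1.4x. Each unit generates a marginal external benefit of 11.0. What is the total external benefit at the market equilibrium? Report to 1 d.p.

Market equilibrium (private): 19.0 + 1.4x = 113.0 - 2.7x → x_m = 22.9268.
Total external benefit = MEB × x_m = 11.0 × 22.9268 = 252.1948.

252.2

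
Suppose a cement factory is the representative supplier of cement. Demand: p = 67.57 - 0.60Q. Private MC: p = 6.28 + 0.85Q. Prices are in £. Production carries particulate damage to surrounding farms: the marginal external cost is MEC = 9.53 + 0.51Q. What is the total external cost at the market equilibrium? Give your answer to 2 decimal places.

Market equilibrium (private): 6.28 + 0.85Q = 67.57 - 0.60Q → Q_m = 42.2690.
Total external cost = ∫₀^{Q_m} (9.53 + 0.51Q) dQ = 9.53×42.2690 + ½×0.51×42.2690² = 858.4240.

£858.42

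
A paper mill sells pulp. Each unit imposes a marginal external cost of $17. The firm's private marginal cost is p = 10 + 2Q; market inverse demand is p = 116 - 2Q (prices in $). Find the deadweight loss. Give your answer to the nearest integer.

DWL = $36

Market equilibrium (private): 10 + 2Q = 116 - 2Q → Q_m = 26.5000.
Social marginal cost = private MC + MEC = 27 + 2Q.
Set SMC = demand: 27 + 2Q = 116 - 2Q → Q* = 22.2500.
Height of the DWL triangle at Q_m is SMC(Q_m) − demand(Q_m) = MEC(Q_m) = 17.0000.
DWL = ½ × 4.2500 × 17.0000 = 36.1250.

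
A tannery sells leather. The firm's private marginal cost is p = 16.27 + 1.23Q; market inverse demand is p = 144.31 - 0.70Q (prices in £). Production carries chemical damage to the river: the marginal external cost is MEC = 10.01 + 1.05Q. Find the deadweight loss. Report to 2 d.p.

DWL = £1064.96

Market equilibrium (private): 16.27 + 1.23Q = 144.31 - 0.70Q → Q_m = 66.3420.
Social marginal cost = private MC + MEC = 26.28 + 2.28Q.
Set SMC = demand: 26.28 + 2.28Q = 144.31 - 0.70Q → Q* = 39.6074.
The loss is the area between SMC and demand from Q* to Q_m; with linear curves that's a triangle of height MEC(Q_m).
DWL = ½ × 26.7346 × 79.6691 = 1064.9608.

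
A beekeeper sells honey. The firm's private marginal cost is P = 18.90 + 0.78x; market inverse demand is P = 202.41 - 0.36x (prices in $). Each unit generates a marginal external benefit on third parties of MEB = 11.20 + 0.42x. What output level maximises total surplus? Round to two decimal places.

x* = 270.43

Social marginal cost = private MC − MEB = 7.70 + 0.36x.
Set SMC = demand: 7.70 + 0.36x = 202.41 - 0.36x → x* = 270.4306.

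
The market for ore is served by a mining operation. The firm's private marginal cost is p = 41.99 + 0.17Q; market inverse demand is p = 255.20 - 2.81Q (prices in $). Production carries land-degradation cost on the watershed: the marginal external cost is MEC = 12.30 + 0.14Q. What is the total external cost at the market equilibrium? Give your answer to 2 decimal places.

Market equilibrium (private): 41.99 + 0.17Q = 255.20 - 2.81Q → Q_m = 71.5470.
Total external cost = ∫₀^{Q_m} (12.30 + 0.14Q) dQ = 12.30×71.5470 + ½×0.14×71.5470² = 1238.3562.

$1238.36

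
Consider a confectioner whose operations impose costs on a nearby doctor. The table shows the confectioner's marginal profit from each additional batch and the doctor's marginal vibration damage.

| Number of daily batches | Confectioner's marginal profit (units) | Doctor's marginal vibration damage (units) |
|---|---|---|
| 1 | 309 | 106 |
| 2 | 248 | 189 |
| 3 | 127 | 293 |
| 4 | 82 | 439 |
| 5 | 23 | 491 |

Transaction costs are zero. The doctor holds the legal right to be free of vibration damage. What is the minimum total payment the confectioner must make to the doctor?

Efficient level: marginal profit ≥ marginal vibration damage through level 2, so k* = 2.
With the doctor holding the right, the confectioner must at least compensate total damage at k*: 106 + 189 = 295.

295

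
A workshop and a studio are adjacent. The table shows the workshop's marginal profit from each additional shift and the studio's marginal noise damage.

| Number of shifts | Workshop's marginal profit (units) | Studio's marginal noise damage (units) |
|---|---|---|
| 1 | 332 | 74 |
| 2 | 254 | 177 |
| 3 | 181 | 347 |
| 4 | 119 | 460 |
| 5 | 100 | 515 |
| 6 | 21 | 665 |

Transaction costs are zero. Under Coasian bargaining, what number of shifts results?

2

Bargaining reaches the level where marginal profit last exceeds marginal noise damage.
That holds through level 2 (254 ≥ 177) but not at 3 (181 < 347).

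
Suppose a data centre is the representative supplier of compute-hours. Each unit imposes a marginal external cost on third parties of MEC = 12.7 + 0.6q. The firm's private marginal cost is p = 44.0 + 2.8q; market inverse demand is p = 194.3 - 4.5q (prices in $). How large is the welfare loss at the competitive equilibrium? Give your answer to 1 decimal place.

DWL = $39.7

Market equilibrium (private): 44.0 + 2.8q = 194.3 - 4.5q → q_m = 20.5890.
Social marginal cost = private MC + MEC = 56.7 + 3.4q.
Set SMC = demand: 56.7 + 3.4q = 194.3 - 4.5q → q* = 17.4177.
Height of the DWL triangle at q_m is SMC(q_m) − demand(q_m) = MEC(q_m) = 25.0534.
DWL = ½ × 3.1713 × 25.0534 = 39.7259.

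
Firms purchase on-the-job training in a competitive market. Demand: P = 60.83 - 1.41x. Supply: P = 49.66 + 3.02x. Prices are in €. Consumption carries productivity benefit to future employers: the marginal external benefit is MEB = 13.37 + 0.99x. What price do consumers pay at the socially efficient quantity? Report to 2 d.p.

Social marginal benefit = demand + MEB = 74.20 - 0.42x.
Set SMB = MC: 74.20 - 0.42x = 49.66 + 3.02x → x* = 7.1337.
Consumer price on the demand curve at x*: 60.83 − 1.41×7.1337 = 50.7715.

P = €50.77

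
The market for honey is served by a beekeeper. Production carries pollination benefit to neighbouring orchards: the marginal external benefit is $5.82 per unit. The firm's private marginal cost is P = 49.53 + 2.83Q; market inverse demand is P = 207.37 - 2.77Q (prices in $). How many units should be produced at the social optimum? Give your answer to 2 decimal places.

Q* = 29.23

Social marginal cost = private MC − MEB = 43.71 + 2.83Q.
Set SMC = demand: 43.71 + 2.83Q = 207.37 - 2.77Q → Q* = 29.2250.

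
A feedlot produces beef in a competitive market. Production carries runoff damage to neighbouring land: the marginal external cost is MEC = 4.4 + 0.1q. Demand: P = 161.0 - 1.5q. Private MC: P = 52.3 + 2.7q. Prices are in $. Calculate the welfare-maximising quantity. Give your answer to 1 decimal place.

Social marginal cost = private MC + MEC = 56.7 + 2.8q.
Set SMC = demand: 56.7 + 2.8q = 161.0 - 1.5q → q* = 24.2558.

q* = 24.3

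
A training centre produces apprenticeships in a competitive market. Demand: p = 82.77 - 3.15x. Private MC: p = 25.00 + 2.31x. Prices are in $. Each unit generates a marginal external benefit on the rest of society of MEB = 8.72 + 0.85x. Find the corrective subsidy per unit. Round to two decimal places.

Social marginal cost = private MC − MEB = 16.28 + 1.46x.
Set SMC = demand: 16.28 + 1.46x = 82.77 - 3.15x → x* = 14.4230.
The Pigouvian subsidy equals MEB at x*: 8.72 + 0.85×14.4230 = 20.9796.

subsidy = $20.98 per unit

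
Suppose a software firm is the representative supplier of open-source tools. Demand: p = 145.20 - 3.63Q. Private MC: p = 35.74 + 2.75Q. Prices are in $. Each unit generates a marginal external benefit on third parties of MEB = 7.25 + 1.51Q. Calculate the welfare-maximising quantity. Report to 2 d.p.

Q* = 23.97

Social marginal cost = private MC − MEB = 28.49 + 1.24Q.
Set SMC = demand: 28.49 + 1.24Q = 145.20 - 3.63Q → Q* = 23.9651.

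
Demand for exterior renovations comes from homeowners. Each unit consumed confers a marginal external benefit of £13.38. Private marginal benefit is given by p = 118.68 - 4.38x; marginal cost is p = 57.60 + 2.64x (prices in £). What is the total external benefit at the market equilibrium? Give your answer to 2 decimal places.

Market equilibrium (private): 57.60 + 2.64x = 118.68 - 4.38x → x_m = 8.7009.
Total external benefit = MEB × x_m = 13.38 × 8.7009 = 116.4180.

£116.42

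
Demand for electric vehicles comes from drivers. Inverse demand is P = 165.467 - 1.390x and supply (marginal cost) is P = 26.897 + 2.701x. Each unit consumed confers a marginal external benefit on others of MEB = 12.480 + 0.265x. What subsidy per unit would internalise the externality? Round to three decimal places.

subsidy = 22.942 per unit

Social marginal benefit = demand + MEB = 177.947 - 1.125x.
Set SMB = MC: 177.947 - 1.125x = 26.897 + 2.701x → x* = 39.4799.
The Pigouvian subsidy equals MEB at x*: 12.480 + 0.265×39.4799 = 22.9422.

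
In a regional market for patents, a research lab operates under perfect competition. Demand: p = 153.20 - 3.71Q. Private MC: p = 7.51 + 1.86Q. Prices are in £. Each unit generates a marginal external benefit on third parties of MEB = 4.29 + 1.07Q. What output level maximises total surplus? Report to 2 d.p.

Social marginal cost = private MC − MEB = 3.22 + 0.79Q.
Set SMC = demand: 3.22 + 0.79Q = 153.20 - 3.71Q → Q* = 33.3289.

Q* = 33.33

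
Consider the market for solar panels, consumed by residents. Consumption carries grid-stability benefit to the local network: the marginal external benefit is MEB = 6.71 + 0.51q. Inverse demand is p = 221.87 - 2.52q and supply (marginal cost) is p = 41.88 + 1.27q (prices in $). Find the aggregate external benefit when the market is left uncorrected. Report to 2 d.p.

Market equilibrium (private): 41.88 + 1.27q = 221.87 - 2.52q → q_m = 47.4908.
Total external benefit = ∫₀^{q_m} (6.71 + 0.51q) dq = 6.71×47.4908 + ½×0.51×47.4908² = 893.7842.

$893.78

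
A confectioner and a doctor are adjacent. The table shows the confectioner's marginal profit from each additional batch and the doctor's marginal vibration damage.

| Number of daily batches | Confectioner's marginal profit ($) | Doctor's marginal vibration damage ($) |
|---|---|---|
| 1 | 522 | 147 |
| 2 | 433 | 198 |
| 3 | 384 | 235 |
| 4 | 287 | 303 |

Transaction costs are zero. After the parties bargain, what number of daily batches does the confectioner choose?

3

Bargaining reaches the level where marginal profit last exceeds marginal vibration damage.
That holds through level 3 (384 ≥ 235) but not at 4 (287 < 303).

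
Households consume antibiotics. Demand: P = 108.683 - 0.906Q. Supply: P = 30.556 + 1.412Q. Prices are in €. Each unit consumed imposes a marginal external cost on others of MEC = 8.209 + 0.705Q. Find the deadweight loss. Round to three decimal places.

Market equilibrium (private): 30.556 + 1.412Q = 108.683 - 0.906Q → Q_m = 33.7045.
Social marginal benefit = demand − MEC = 100.474 - 1.611Q.
Set SMB = MC: 100.474 - 1.611Q = 30.556 + 1.412Q → Q* = 23.1287.
Height of the DWL triangle at Q_m is MC(Q_m) − SMB(Q_m) = MEC(Q_m) = 31.9707.
DWL = ½ × 10.5758 × 31.9707 = 169.0579.

DWL = €169.058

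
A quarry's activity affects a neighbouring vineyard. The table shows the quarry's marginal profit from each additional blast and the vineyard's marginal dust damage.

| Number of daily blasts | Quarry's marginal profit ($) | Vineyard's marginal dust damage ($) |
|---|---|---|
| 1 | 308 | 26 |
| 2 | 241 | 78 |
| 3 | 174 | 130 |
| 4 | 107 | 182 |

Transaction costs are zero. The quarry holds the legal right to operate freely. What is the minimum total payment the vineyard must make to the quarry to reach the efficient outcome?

Left alone the quarry would choose level 4 (marginal profit stays positive).
Efficient level: k* = 3 (marginal profit ≥ marginal dust damage through 3).
The vineyard must at least cover the quarry's forgone profit from cutting 4→3: 107 = 107.

$107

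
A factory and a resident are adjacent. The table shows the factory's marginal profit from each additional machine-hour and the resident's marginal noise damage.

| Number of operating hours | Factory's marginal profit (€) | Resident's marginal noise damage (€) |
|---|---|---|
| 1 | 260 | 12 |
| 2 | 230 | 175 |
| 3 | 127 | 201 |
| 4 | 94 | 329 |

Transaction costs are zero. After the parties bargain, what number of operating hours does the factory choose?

2

Bargaining reaches the level where marginal profit last exceeds marginal noise damage.
That holds through level 2 (230 ≥ 175) but not at 3 (127 < 201).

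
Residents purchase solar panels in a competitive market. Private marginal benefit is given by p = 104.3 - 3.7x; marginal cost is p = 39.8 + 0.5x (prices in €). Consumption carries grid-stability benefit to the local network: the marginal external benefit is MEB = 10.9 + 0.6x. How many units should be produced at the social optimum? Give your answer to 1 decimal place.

Social marginal benefit = demand + MEB = 115.2 - 3.1x.
Set SMB = MC: 115.2 - 3.1x = 39.8 + 0.5x → x* = 20.9444.

x* = 20.9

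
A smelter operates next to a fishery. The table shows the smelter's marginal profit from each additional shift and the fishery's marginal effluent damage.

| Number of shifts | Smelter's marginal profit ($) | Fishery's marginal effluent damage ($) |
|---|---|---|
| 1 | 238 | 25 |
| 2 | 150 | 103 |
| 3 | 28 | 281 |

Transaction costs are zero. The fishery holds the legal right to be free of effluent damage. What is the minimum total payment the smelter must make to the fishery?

Efficient level: marginal profit ≥ marginal effluent damage through level 2, so k* = 2.
With the fishery holding the right, the smelter must at least compensate total damage at k*: 25 + 103 = 128.

$128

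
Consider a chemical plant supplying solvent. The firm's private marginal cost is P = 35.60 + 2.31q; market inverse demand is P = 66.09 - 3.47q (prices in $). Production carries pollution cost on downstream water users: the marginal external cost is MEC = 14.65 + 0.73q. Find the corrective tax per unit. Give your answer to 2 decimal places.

Social marginal cost = private MC + MEC = 50.25 + 3.04q.
Set SMC = demand: 50.25 + 3.04q = 66.09 - 3.47q → q* = 2.4332.
The Pigouvian tax equals MEC at q*: 14.65 + 0.73×2.4332 = 16.4262.

tax = $16.43 per unit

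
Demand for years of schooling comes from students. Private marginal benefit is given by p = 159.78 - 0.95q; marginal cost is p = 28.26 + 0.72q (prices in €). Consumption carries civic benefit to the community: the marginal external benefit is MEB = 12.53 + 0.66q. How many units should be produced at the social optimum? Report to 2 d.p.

Social marginal benefit = demand + MEB = 172.31 - 0.29q.
Set SMB = MC: 172.31 - 0.29q = 28.26 + 0.72q → q* = 142.6238.

q* = 142.62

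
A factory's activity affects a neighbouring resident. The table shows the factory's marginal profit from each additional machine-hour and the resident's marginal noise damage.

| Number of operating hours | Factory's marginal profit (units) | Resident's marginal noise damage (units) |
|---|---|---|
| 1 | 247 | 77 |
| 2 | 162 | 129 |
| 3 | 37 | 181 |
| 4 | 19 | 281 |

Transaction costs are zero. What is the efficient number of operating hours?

Bargaining reaches the level where marginal profit last exceeds marginal noise damage.
That holds through level 2 (162 ≥ 129) but not at 3 (37 < 181).

2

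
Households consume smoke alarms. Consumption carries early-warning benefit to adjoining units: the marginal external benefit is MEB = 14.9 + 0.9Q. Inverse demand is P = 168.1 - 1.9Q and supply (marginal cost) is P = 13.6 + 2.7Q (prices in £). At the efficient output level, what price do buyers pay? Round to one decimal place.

P = £81.1

Social marginal benefit = demand + MEB = 183.0 - Q.
Set SMB = MC: 183.0 - Q = 13.6 + 2.7Q → Q* = 45.7838.
Consumer price on the demand curve at Q*: 168.1 − 1.9×45.7838 = 81.1108.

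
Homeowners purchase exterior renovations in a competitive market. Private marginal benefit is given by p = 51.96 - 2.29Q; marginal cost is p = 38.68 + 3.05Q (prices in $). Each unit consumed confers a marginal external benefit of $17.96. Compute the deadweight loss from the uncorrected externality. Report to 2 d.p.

Market equilibrium (private): 38.68 + 3.05Q = 51.96 - 2.29Q → Q_m = 2.4869.
Social marginal benefit = demand + MEB = 69.92 - 2.29Q.
Set SMB = MC: 69.92 - 2.29Q = 38.68 + 3.05Q → Q* = 5.8502.
The welfare-loss triangle has base |Q_m − Q*| and height MEB(Q_m) (the vertical gap between SMB and MC is zero at Q* and MEB at Q_m).
DWL = ½ × 3.3633 × 17.9600 = 30.2024.

DWL = $30.20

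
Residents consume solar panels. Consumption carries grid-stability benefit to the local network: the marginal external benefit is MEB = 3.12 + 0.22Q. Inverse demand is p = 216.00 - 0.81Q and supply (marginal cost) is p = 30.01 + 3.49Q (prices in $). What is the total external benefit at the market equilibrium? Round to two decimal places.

Market equilibrium (private): 30.01 + 3.49Q = 216.00 - 0.81Q → Q_m = 43.2535.
Total external benefit = ∫₀^{Q_m} (3.12 + 0.22Q) dQ = 3.12×43.2535 + ½×0.22×43.2535² = 340.7461.

$340.75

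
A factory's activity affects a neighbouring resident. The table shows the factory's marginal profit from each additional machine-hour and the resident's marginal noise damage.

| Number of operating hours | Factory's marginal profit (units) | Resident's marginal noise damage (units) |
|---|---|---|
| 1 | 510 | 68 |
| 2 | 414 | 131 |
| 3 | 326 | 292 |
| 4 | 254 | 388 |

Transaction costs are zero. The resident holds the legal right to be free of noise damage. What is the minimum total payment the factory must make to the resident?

Efficient level: marginal profit ≥ marginal noise damage through level 3, so k* = 3.
With the resident holding the right, the factory must at least compensate total damage at k*: 68 + 131 + 292 = 491.

491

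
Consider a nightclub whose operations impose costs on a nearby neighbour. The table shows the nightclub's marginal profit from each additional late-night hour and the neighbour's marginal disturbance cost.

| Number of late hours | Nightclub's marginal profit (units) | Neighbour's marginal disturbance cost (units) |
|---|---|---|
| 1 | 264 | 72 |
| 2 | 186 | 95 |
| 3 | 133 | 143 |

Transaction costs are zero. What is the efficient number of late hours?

2

Bargaining reaches the level where marginal profit last exceeds marginal disturbance cost.
That holds through level 2 (186 ≥ 95) but not at 3 (133 < 143).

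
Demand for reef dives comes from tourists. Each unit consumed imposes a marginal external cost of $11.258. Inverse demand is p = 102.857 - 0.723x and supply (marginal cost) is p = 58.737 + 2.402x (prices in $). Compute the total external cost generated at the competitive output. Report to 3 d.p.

$158.945

Market equilibrium (private): 58.737 + 2.402x = 102.857 - 0.723x → x_m = 14.1184.
Total external cost = MEC × x_m = 11.258 × 14.1184 = 158.9449.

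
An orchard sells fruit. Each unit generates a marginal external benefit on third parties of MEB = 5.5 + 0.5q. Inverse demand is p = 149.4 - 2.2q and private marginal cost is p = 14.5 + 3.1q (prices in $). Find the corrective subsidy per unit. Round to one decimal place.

Social marginal cost = private MC − MEB = 9.0 + 2.6q.
Set SMC = demand: 9.0 + 2.6q = 149.4 - 2.2q → q* = 29.2500.
The Pigouvian subsidy equals MEB at q*: 5.5 + 0.5×29.2500 = 20.1250.

subsidy = $20.1 per unit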